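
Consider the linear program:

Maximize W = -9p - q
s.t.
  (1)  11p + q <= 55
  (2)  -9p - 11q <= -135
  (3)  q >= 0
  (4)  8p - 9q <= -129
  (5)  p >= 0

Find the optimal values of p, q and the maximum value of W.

p = 0, q = 43/3, maximum W = -43/3

Corner points and W = -9p - q:
  (366/107, 1859/107) → W = -5153/107
  (0, 55) → W = -55
  (0, 43/3) → W = -43/3

The binding constraints are 8p - 9q = -129 and p = 0.
Solving simultaneously gives p = 0, q = 43/3.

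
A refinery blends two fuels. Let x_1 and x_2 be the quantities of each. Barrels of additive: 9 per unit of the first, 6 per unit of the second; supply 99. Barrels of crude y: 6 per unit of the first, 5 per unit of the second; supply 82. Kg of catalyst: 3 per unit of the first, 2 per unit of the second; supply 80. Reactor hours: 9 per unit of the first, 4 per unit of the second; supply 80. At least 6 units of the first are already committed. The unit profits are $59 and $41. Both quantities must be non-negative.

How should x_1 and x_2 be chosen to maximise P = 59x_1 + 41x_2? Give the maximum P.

x_1 = 6, x_2 = 13/2, maximum P = 1241/2

The binding constraints are 9x_1 + 4x_2 = 80 and x_1 = 6.
Solving simultaneously gives x_1 = 6, x_2 = 13/2.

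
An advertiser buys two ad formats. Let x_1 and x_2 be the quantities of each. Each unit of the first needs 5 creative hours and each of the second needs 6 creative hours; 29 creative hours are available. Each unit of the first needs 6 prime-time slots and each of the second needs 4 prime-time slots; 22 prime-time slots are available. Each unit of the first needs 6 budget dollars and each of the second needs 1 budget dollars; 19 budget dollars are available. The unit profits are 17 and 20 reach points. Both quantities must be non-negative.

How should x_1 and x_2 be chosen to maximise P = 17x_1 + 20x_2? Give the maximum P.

x_1 = 1, x_2 = 4, maximum P = 97

Feasible corners and P = 17x_1 + 20x_2:
  (0, 0) → P = 0
  (0, 29/6) → P = 290/3
  (19/6, 0) → P = 323/6
  (1, 4) → P = 97
  (3, 1) → P = 71

At the optimal vertex, 5x_1 + 6x_2 = 29 and 6x_1 + 4x_2 = 22.
Solving simultaneously gives x_1 = 1, x_2 = 4.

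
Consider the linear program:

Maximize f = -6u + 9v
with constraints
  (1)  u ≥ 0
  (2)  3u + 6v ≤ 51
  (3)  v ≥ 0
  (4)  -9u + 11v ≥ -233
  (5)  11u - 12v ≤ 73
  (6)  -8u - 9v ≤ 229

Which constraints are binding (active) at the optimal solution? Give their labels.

Vertices and f = -6u + 9v:
  (0, 17/2) → f = 153/2
  (0, 0) → f = 0
  (175/17, 57/17) → f = -537/17
  (73/11, 0) → f = -438/11

The maximum is at (0, 17/2). Substituting into each constraint, equality holds for (1) and (2); the remaining constraints have slack.

(1) and (2)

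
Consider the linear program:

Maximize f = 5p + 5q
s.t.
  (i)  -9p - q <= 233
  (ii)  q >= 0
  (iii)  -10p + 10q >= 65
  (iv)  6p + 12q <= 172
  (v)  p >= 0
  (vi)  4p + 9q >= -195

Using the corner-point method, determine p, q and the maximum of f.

p = 47/9, q = 211/18, maximum f = 1525/18

Feasible corners and f = 5p + 5q:
  (47/9, 211/18) → f = 1525/18
  (0, 13/2) → f = 65/2
  (0, 43/3) → f = 215/3

The binding constraints are -10p + 10q = 65 and 6p + 12q = 172.
Solving simultaneously gives p = 47/9, q = 211/18.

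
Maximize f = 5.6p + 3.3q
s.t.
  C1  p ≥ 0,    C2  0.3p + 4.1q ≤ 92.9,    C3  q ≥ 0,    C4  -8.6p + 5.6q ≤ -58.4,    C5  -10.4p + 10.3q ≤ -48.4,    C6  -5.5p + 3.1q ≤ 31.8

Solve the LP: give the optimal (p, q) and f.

Vertices and f = 5.6p + 3.3q:
  (929/3, 0) → f = 26012/15
  (115531/4573, 95164/4573) → f = 4805074/22865
  (292/43, 0) → f = 8176/215
  (16524/1517, 9556/1517) → f = 620346/7585

p = 929/3, q = 0, maximum f = 26012/15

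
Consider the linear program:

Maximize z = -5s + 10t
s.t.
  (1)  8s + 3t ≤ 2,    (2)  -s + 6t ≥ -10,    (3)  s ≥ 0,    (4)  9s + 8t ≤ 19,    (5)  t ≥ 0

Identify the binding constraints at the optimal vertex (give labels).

Vertices and z = -5s + 10t:
  (0, 2/3) → z = 20/3
  (1/4, 0) → z = -5/4
  (0, 0) → z = 0

The maximum is at (0, 2/3). Substituting into each constraint, equality holds for (1) and (3); the remaining constraints have slack.

(1) and (3)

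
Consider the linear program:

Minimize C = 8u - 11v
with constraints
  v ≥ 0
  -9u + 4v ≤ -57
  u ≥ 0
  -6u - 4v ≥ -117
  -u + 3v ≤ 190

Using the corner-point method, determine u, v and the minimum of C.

u = 58/5, v = 237/20, minimum C = -751/20

Corner points and C = 8u - 11v:
  (19/3, 0) → C = 152/3
  (39/2, 0) → C = 156
  (58/5, 237/20) → C = -751/20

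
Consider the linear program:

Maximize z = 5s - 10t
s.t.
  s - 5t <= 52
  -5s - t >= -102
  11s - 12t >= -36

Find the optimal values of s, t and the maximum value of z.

Extreme points and z = 5s - 10t:
  (281/13, -79/13) → z = 2195/13
  (-804/43, -608/43) → z = 2060/43
  (1188/71, 1302/71) → z = -7080/71

s = 281/13, t = -79/13, maximum z = 2195/13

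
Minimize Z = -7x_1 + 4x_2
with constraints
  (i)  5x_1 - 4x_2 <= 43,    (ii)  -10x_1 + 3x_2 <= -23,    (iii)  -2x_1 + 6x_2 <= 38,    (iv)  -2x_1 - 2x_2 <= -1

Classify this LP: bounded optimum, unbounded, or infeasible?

bounded optimum

Vertices and Z = -7x_1 + 4x_2:
  (205/11, 138/11) → Z = -883/11
  (5, -9/2) → Z = -53
  (14/3, 71/9) → Z = -10/9
  (49/26, -18/13) → Z = -487/26
The feasible region has finitely many vertices and no improving ray; the minimum is -883/11 at (205/11, 138/11).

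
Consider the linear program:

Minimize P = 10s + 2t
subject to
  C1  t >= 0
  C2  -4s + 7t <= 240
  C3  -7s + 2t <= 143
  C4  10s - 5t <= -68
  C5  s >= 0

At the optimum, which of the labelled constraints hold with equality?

Vertices and P = 10s + 2t:
  (362/25, 1064/25) → P = 5748/25
  (0, 240/7) → P = 480/7
  (0, 68/5) → P = 136/5

The minimum is at (0, 68/5). Substituting into each constraint, equality holds for C4 and C5; the remaining constraints have slack.

C4 and C5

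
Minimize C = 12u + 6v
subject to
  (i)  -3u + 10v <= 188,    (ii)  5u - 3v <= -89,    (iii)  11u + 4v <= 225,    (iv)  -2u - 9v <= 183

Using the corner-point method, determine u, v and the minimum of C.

u = -3522/47, v = -173/47, minimum C = -43302/47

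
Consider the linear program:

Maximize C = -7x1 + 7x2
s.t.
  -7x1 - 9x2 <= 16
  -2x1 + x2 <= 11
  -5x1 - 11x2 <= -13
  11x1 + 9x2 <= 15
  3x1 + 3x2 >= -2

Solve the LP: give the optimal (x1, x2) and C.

Extreme points and C = -7x1 + 7x2:
  (-84/29, 151/29) → C = 1645/29
  (-35/9, 29/9) → C = 448/9
  (12/19, 17/19) → C = 35/19
  (-61/18, 49/18) → C = 385/9

The optimum lies where -2x1 + x2 = 11 and 11x1 + 9x2 = 15.
Solving simultaneously gives x1 = -84/29, x2 = 151/29.

x1 = -84/29, x2 = 151/29, maximum C = 1645/29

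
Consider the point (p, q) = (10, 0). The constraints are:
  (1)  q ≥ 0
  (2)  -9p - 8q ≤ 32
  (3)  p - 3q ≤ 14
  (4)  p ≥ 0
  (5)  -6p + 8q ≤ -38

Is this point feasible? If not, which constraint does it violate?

feasible

(1): 0 ≥ 0 ✓
(2): -90 ≤ 32 ✓
(3): 10 ≤ 14 ✓
(4): 10 ≥ 0 ✓
(5): -60 ≤ -38 ✓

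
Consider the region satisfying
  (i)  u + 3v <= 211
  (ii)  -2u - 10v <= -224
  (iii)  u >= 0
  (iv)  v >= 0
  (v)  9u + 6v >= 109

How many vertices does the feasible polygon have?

4

Pairwise boundary intersections that survive every other constraint:
  (0, 211/3)
  (211, 0)
  (0, 112/5)
  (112, 0)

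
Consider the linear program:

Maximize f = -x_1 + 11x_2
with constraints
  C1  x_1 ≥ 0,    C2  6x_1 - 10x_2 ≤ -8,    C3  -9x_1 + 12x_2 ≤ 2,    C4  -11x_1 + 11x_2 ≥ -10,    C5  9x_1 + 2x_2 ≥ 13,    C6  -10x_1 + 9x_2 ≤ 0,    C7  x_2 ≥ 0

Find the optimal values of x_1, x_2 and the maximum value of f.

x_1 = 142/33, x_2 = 112/33, maximum f = 1090/33

Corner points and f = -x_1 + 11x_2:
  (38/9, 10/3) → f = 292/9
  (47/11, 37/11) → f = 360/11
  (142/33, 112/33) → f = 1090/33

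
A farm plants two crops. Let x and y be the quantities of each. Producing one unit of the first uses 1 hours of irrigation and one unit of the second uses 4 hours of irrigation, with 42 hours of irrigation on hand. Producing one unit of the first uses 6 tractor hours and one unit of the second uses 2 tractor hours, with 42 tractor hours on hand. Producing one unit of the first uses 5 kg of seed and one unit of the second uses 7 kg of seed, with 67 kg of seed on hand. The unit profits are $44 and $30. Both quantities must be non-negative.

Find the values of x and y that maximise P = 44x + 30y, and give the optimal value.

x = 5, y = 6, maximum P = 400

Feasible corners and P = 44x + 30y:
  (0, 0) → P = 0
  (0, 67/7) → P = 2010/7
  (7, 0) → P = 308
  (5, 6) → P = 400

The optimum lies where 6x + 2y = 42 and 5x + 7y = 67.
Solving simultaneously gives x = 5, y = 6.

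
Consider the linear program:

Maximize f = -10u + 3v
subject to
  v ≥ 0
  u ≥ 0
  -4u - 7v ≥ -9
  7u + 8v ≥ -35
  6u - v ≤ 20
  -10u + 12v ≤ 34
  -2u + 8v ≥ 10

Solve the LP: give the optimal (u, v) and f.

u = 0, v = 9/7, maximum f = 27/7

Feasible corners and f = -10u + 3v:
  (0, 9/7) → f = 27/7
  (0, 5/4) → f = 15/4
  (1/23, 29/23) → f = 77/23

At the optimal vertex, u = 0 and -4u - 7v = -9.
Solving simultaneously gives u = 0, v = 9/7.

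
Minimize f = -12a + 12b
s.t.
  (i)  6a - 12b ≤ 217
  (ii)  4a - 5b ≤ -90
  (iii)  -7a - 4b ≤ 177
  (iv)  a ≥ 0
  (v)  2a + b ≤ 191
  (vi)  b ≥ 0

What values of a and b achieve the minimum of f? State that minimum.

a = 865/14, b = 472/7, minimum f = 474/7

Vertices and f = -12a + 12b:
  (0, 18) → f = 216
  (865/14, 472/7) → f = 474/7
  (0, 191) → f = 2292

The binding constraints are 4a - 5b = -90 and 2a + b = 191.
Solving simultaneously gives a = 865/14, b = 472/7.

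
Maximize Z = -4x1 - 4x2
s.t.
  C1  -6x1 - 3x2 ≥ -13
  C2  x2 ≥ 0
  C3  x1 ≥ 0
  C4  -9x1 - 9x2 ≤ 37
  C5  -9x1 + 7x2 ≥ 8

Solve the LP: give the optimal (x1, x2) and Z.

x1 = 0, x2 = 8/7, maximum Z = -32/7

Corner points and Z = -4x1 - 4x2:
  (0, 13/3) → Z = -52/3
  (67/69, 55/23) → Z = -928/69
  (0, 8/7) → Z = -32/7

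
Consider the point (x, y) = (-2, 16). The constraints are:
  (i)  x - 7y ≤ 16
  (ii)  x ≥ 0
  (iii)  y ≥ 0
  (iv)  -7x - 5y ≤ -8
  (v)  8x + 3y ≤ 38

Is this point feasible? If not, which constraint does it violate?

Constraint (ii): x = -2, which is not ≥ 0. All other constraints are satisfied.

not feasible — violates (ii)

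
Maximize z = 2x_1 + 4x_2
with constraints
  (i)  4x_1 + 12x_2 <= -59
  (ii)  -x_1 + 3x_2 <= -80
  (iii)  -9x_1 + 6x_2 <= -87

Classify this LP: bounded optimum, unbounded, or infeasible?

From the feasible point (261/8, -379/24), moving in the direction (12, -4) keeps every constraint satisfied while z increases without bound.

unbounded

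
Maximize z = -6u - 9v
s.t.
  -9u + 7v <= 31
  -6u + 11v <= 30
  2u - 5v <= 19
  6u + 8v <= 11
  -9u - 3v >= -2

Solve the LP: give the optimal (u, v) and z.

Extreme points and z = -6u - 9v:
  (-131/57, 28/19) → z = 10/19
  (-288/31, -233/31) → z = 3825/31
  (-119/114, 41/19) → z = -250/19
  (67/51, -167/51) → z = 367/17
  (-17/54, 29/18) → z = -227/18

u = -288/31, v = -233/31, maximum z = 3825/31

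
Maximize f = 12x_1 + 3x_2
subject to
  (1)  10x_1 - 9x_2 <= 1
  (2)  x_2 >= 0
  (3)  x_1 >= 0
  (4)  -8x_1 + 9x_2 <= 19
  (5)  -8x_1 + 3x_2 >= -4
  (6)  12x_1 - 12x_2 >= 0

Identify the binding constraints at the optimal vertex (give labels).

(5) and (6)

Vertices and f = 12x_1 + 3x_2:
  (1/10, 0) → f = 6/5
  (11/14, 16/21) → f = 82/7
  (0, 0) → f = 0
  (4/5, 4/5) → f = 12

The maximum is at (4/5, 4/5). Substituting into each constraint, equality holds for (5) and (6); the remaining constraints have slack.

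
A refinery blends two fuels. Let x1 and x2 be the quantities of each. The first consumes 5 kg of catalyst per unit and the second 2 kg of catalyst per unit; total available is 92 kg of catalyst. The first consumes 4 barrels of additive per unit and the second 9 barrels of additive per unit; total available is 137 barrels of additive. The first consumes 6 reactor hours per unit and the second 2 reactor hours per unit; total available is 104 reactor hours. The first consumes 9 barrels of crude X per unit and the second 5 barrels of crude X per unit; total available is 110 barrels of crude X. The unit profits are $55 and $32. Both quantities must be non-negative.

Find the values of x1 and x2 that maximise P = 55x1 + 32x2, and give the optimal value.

x1 = 5, x2 = 13, maximum P = 691

Feasible corners and P = 55x1 + 32x2:
  (0, 0) → P = 0
  (0, 137/9) → P = 4384/9
  (110/9, 0) → P = 6050/9
  (5, 13) → P = 691

The binding constraints are 4x1 + 9x2 = 137 and 9x1 + 5x2 = 110.
Solving simultaneously gives x1 = 5, x2 = 13.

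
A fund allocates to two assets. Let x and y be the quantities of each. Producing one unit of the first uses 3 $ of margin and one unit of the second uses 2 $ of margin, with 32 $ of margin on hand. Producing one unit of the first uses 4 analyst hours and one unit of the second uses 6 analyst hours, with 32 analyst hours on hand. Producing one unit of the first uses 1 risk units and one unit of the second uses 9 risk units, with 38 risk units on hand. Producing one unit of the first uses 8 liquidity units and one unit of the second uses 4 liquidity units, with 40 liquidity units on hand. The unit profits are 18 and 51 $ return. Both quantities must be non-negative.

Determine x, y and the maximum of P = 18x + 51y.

x = 2, y = 4, maximum P = 240

Extreme points and P = 18x + 51y:
  (0, 0) → P = 0
  (0, 38/9) → P = 646/3
  (5, 0) → P = 90
  (2, 4) → P = 240
  (7/2, 3) → P = 216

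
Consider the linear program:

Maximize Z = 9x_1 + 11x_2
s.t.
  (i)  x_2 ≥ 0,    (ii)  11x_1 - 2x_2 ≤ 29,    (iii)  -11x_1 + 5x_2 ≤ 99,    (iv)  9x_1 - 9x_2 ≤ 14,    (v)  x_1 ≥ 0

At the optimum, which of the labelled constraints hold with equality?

Vertices and Z = 9x_1 + 11x_2:
  (14/9, 0) → Z = 14
  (0, 0) → Z = 0
  (343/33, 128/3) → Z = 18575/33
  (233/81, 107/81) → Z = 3274/81
  (0, 99/5) → Z = 1089/5

The maximum is at (343/33, 128/3). Substituting into each constraint, equality holds for (ii) and (iii); the remaining constraints have slack.

(ii) and (iii)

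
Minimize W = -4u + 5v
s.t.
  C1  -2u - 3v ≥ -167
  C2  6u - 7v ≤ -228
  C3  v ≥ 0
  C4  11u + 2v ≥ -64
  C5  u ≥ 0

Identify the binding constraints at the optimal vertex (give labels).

C2 and C5

Corner points and W = -4u + 5v:
  (485/32, 729/16) → W = 2675/16
  (0, 167/3) → W = 835/3
  (0, 228/7) → W = 1140/7

The minimum is at (0, 228/7). Substituting into each constraint, equality holds for C2 and C5; the remaining constraints have slack.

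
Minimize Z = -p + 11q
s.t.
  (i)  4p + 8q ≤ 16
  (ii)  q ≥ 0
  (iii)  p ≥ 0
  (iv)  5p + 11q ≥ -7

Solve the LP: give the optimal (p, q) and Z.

Extreme points and Z = -p + 11q:
  (4, 0) → Z = -4
  (0, 2) → Z = 22
  (0, 0) → Z = 0

At the optimal vertex, 4p + 8q = 16 and q = 0.
Solving simultaneously gives p = 4, q = 0.

p = 4, q = 0, minimum Z = -4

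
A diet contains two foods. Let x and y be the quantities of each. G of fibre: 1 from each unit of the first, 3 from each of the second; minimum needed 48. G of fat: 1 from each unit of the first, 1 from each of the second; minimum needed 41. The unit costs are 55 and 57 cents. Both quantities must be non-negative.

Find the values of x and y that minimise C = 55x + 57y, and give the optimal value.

x = 75/2, y = 7/2, minimum C = 2262

The feasible region is unbounded (it extends along (0, 1), (1, 0)), but C strictly increases along every unbounded feasible direction, so there is no improving ray and the minimum is attained at a vertex.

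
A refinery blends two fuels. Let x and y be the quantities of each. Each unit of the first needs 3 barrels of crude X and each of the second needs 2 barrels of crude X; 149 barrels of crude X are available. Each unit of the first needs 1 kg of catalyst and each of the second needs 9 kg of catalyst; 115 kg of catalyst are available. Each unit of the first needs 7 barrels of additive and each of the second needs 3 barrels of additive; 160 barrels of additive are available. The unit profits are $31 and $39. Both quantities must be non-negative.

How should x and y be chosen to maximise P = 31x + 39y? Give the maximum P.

At the optimal vertex, x + 9y = 115 and 7x + 3y = 160.
Solving simultaneously gives x = 73/4, y = 43/4.

x = 73/4, y = 43/4, maximum P = 985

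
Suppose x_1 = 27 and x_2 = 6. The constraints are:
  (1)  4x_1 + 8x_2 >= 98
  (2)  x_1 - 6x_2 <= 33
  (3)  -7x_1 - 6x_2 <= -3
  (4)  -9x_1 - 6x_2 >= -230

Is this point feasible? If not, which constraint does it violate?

not feasible — violates (4)

Constraint (4): -9x_1 - 6x_2 = -279, which is not ≥ -230. All other constraints are satisfied.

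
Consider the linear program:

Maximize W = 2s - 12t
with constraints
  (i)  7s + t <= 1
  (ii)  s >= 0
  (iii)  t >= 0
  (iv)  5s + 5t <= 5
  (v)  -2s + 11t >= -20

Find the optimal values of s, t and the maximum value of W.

s = 1/7, t = 0, maximum W = 2/7

The optimum lies where 7s + t = 1 and t = 0.
Solving simultaneously gives s = 1/7, t = 0.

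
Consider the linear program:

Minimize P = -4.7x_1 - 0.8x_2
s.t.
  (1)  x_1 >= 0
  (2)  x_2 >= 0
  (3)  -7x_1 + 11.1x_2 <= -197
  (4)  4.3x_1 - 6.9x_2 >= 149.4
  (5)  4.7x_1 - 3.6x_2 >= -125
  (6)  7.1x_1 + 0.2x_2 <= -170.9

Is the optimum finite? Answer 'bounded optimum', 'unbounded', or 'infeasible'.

infeasible

The boundaries x_1 = 0 and 7.1x_1 + 0.2x_2 = -170.9 meet at (0, -854.5), but that point violates x_2 ≥ 0. Every candidate vertex is excluded by some other constraint, so the feasible region is empty.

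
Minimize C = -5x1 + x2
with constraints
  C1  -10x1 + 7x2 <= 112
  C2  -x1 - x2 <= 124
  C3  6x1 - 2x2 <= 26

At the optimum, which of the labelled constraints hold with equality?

C1 and C3

Extreme points and C = -5x1 + x2:
  (-980/17, -1128/17) → C = 3772/17
  (203/11, 466/11) → C = -549/11
  (-111/4, -385/4) → C = 85/2

The minimum is at (203/11, 466/11). Substituting into each constraint, equality holds for C1 and C3; the remaining constraints have slack.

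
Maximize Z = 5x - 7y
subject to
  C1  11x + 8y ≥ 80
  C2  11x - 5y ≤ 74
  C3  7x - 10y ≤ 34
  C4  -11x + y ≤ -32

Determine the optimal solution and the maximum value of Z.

Corner points and Z = 5x - 7y:
  (536/83, 93/83) → Z = 2029/83
  (112/33, 16/3) → Z = -224/11
  (38/5, 48/25) → Z = 614/25
The feasible region is unbounded (it extends along (5, 11), (1, 11)), but Z strictly decreases along every unbounded feasible direction, so there is no improving ray and the maximum is attained at a vertex.

The optimum lies where 11x - 5y = 74 and 7x - 10y = 34.
Solving simultaneously gives x = 38/5, y = 48/25.

x = 38/5, y = 48/25, maximum Z = 614/25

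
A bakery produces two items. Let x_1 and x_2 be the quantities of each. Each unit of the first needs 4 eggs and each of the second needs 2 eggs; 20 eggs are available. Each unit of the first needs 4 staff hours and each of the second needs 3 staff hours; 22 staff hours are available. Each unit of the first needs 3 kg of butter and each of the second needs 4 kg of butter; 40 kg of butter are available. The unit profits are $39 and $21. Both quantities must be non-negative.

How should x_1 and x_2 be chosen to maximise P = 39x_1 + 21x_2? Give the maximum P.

The binding constraints are 4x_1 + 2x_2 = 20 and 4x_1 + 3x_2 = 22.
Solving simultaneously gives x_1 = 4, x_2 = 2.

x_1 = 4, x_2 = 2, maximum P = 198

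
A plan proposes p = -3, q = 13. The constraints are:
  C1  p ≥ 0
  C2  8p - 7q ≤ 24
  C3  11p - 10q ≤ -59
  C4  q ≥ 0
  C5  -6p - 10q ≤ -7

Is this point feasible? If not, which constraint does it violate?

not feasible — violates C1

Constraint C1: p = -3, which is not ≥ 0. All other constraints are satisfied.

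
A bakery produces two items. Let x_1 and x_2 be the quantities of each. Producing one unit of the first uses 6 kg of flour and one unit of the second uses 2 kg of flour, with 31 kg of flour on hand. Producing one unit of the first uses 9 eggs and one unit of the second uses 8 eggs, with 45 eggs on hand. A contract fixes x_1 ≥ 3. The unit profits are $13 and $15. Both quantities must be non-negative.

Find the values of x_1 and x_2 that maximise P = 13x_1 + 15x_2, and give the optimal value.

The optimum lies where 9x_1 + 8x_2 = 45 and x_1 = 3.
Solving simultaneously gives x_1 = 3, x_2 = 9/4.

x_1 = 3, x_2 = 9/4, maximum P = 291/4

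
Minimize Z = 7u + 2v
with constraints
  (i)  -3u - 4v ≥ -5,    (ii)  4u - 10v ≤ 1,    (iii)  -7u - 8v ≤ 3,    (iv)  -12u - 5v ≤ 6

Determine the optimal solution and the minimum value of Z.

u = -49/33, v = 26/11, minimum Z = -17/3

Extreme points and Z = 7u + 2v:
  (27/23, 17/46) → Z = 206/23
  (-49/33, 26/11) → Z = -17/3
  (-11/51, -19/102) → Z = -32/17
  (-33/61, 6/61) → Z = -219/61

At the optimal vertex, -3u - 4v = -5 and -12u - 5v = 6.
Solving simultaneously gives u = -49/33, v = 26/11.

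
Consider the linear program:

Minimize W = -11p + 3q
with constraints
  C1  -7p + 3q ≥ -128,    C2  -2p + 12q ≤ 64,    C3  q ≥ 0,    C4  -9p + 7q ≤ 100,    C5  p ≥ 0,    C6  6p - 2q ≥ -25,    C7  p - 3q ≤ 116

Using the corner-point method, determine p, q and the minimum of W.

p = 288/13, q = 352/39, minimum W = -2816/13

Extreme points and W = -11p + 3q:
  (288/13, 352/39) → W = -2816/13
  (128/7, 0) → W = -1408/7
  (0, 16/3) → W = 16
  (0, 0) → W = 0

The optimum lies where -7p + 3q = -128 and -2p + 12q = 64.
Solving simultaneously gives p = 288/13, q = 352/39.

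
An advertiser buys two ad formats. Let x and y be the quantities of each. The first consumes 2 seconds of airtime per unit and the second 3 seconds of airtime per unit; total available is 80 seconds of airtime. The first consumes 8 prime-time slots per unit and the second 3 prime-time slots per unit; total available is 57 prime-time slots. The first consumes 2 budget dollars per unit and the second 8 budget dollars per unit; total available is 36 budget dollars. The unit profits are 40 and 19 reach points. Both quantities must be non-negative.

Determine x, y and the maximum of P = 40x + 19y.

Vertices and P = 40x + 19y:
  (0, 0) → P = 0
  (0, 9/2) → P = 171/2
  (57/8, 0) → P = 285
  (6, 3) → P = 297

x = 6, y = 3, maximum P = 297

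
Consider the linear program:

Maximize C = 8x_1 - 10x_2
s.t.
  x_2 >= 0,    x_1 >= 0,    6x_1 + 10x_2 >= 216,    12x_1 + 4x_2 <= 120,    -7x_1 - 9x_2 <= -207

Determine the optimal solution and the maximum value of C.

x_1 = 63/20, x_2 = 411/20, maximum C = -1803/10

Extreme points and C = 8x_1 - 10x_2:
  (0, 30) → C = -300
  (0, 23) → C = -230
  (63/20, 411/20) → C = -1803/10

At the optimal vertex, 12x_1 + 4x_2 = 120 and -7x_1 - 9x_2 = -207.
Solving simultaneously gives x_1 = 63/20, x_2 = 411/20.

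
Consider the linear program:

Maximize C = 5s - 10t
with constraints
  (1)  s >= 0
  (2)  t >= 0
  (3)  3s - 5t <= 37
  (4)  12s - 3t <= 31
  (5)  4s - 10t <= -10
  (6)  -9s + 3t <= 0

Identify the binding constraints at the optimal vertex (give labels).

(4) and (5)

Vertices and C = 5s - 10t:
  (85/27, 61/27) → C = -185/27
  (31/3, 31) → C = -775/3
  (5/13, 15/13) → C = -125/13

The maximum is at (85/27, 61/27). Substituting into each constraint, equality holds for (4) and (5); the remaining constraints have slack.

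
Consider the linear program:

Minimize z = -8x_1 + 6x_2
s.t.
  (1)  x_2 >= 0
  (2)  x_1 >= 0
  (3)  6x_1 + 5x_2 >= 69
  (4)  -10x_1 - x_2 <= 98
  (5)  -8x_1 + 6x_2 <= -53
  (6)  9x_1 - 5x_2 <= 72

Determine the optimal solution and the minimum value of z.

x_1 = 47/5, x_2 = 63/25, minimum z = -1502/25

Extreme points and z = -8x_1 + 6x_2:
  (679/76, 117/38) → z = -53
  (47/5, 63/25) → z = -1502/25
  (167/14, 99/14) → z = -53

At the optimal vertex, 6x_1 + 5x_2 = 69 and 9x_1 - 5x_2 = 72.
Solving simultaneously gives x_1 = 47/5, x_2 = 63/25.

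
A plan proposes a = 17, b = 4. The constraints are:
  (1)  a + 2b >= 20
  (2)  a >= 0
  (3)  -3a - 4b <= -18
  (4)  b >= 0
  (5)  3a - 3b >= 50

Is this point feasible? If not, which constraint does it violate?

not feasible — violates (5)

Constraint (5): 3a - 3b = 39, which is not ≥ 50. All other constraints are satisfied.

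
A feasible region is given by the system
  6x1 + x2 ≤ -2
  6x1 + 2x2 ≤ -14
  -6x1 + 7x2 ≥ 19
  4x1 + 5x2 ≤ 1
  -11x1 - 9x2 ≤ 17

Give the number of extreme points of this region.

Of the 10 pairwise boundary intersections, those satisfying every inequality are:
  (-36/11, 31/11)
  (-23/8, 13/8)
  (-94/19, 79/19)

3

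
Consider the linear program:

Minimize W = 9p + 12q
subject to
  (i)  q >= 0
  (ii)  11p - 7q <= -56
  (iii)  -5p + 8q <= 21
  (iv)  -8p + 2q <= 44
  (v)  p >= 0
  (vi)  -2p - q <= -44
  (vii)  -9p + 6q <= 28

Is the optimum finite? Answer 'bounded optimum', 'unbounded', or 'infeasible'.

The boundaries q = 0 and -2p - q = -44 meet at (22, 0), but that point violates 11p - 7q ≤ -56. Every candidate vertex is excluded by some other constraint, so the feasible region is empty.

infeasible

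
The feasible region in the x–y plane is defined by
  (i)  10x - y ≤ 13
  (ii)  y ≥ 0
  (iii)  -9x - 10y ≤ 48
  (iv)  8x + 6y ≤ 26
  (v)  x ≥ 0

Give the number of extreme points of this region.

The feasible vertices (each the meet of two boundaries and inside every other half-plane) are:
  (13/10, 0)
  (26/17, 39/17)
  (0, 0)
  (0, 13/3)

4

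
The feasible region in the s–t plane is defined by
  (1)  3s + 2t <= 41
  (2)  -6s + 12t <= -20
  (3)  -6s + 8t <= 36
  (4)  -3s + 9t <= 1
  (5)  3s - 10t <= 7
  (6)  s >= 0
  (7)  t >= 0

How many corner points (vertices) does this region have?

Of the 21 pairwise boundary intersections, those satisfying every inequality are:
  (367/33, 42/11)
  (106/9, 17/6)
  (32/3, 11/3)
  (29/6, 3/4)

4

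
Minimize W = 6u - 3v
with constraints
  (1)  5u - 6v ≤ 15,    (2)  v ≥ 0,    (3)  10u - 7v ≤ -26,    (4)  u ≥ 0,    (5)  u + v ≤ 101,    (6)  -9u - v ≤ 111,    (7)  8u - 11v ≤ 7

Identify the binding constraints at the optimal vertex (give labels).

(4) and (5)

Vertices and W = 6u - 3v:
  (0, 26/7) → W = -78/7
  (681/17, 1036/17) → W = 978/17
  (0, 101) → W = -303

The minimum is at (0, 101). Substituting into each constraint, equality holds for (4) and (5); the remaining constraints have slack.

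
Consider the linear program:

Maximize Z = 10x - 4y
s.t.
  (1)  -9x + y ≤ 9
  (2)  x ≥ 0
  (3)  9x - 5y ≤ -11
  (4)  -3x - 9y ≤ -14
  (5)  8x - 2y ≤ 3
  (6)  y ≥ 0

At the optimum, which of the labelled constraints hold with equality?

(3) and (5)

Feasible corners and Z = 10x - 4y:
  (0, 9) → Z = -36
  (0, 11/5) → Z = -44/5
  (37/22, 115/22) → Z = -45/11
The feasible region is unbounded (it extends along (1, 9), (1, 4)), but Z strictly decreases along every unbounded feasible direction, so there is no improving ray and the maximum is attained at a vertex.

The maximum is at (37/22, 115/22). Substituting into each constraint, equality holds for (3) and (5); the remaining constraints have slack.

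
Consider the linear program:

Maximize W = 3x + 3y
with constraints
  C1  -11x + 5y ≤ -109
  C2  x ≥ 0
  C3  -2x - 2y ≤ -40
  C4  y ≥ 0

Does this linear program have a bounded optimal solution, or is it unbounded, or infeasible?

unbounded

From the feasible point (209/16, 111/16), moving in the direction (5, 11) keeps every constraint satisfied while W increases without bound.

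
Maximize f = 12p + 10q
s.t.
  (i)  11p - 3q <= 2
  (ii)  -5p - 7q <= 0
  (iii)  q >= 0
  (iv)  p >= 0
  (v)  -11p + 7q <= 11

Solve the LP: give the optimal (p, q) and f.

Extreme points and f = 12p + 10q:
  (2/11, 0) → f = 24/11
  (47/44, 13/4) → f = 997/22
  (0, 0) → f = 0
  (0, 11/7) → f = 110/7

The optimum lies where 11p - 3q = 2 and -11p + 7q = 11.
Solving simultaneously gives p = 47/44, q = 13/4.

p = 47/44, q = 13/4, maximum f = 997/22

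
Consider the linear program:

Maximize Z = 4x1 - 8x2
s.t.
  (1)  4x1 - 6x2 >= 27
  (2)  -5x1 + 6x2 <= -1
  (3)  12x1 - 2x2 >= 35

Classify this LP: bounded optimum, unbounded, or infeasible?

unbounded

From the feasible point (39/16, -23/8), moving in the direction (-2, -12) keeps every constraint satisfied while Z increases without bound.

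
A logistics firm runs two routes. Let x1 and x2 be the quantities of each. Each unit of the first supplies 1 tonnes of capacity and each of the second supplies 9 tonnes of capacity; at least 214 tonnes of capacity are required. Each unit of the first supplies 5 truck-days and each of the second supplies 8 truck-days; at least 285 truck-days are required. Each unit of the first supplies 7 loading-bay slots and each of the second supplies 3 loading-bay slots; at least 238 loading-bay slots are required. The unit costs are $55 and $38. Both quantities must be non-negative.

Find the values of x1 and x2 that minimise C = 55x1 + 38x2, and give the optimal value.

x1 = 25, x2 = 21, minimum C = 2173

Corner points and C = 55x1 + 38x2:
  (0, 238/3) → C = 9044/3
  (214, 0) → C = 11770
  (25, 21) → C = 2173
The feasible region is unbounded (it extends along (0, 1), (1, 0)), but C strictly increases along every unbounded feasible direction, so there is no improving ray and the minimum is attained at a vertex.

The binding constraints are x1 + 9x2 = 214 and 7x1 + 3x2 = 238.
Solving simultaneously gives x1 = 25, x2 = 21.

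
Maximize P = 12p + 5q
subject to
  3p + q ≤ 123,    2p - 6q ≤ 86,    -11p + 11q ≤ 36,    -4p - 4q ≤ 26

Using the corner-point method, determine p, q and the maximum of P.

p = 1317/44, q = 1461/44, maximum P = 23109/44

Corner points and P = 12p + 5q:
  (206/5, -3/5) → P = 2457/5
  (1317/44, 1461/44) → P = 23109/44
  (47/8, -99/8) → P = 69/8
  (-215/44, -71/44) → P = -2935/44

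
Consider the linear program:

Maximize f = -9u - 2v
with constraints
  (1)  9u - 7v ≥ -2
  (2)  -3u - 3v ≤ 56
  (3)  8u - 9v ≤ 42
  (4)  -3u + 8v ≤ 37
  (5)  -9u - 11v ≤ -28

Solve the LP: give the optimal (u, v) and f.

u = 29/27, v = 5/3, maximum f = -13

The optimum lies where 9u - 7v = -2 and -9u - 11v = -28.
Solving simultaneously gives u = 29/27, v = 5/3.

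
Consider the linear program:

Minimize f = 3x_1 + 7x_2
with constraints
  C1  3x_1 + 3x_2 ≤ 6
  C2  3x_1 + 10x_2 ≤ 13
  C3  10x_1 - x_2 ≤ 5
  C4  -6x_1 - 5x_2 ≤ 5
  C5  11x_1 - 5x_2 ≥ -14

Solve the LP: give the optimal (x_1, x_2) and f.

Feasible corners and f = 3x_1 + 7x_2:
  (63/103, 115/103) → f = 994/103
  (-3/5, 37/25) → f = 214/25
  (5/14, -10/7) → f = -125/14
  (-19/17, 29/85) → f = -82/85

x_1 = 5/14, x_2 = -10/7, minimum f = -125/14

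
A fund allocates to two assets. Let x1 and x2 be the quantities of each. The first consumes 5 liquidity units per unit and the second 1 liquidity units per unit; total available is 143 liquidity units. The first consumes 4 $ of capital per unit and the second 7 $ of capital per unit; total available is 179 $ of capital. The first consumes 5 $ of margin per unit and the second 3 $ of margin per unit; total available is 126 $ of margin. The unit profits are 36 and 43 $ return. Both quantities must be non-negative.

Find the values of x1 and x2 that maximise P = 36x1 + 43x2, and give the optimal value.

Feasible corners and P = 36x1 + 43x2:
  (0, 0) → P = 0
  (0, 179/7) → P = 7697/7
  (126/5, 0) → P = 4536/5
  (15, 17) → P = 1271

x1 = 15, x2 = 17, maximum P = 1271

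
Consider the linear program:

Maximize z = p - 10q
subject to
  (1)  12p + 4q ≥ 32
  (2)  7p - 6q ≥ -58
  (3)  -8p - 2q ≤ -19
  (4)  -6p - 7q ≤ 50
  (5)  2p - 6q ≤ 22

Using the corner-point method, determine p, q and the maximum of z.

Feasible corners and z = p - 10q:
  (3/2, 7/2) → z = -67/2
  (7/2, -5/2) → z = 57/2
  (-1/31, 597/62) → z = -2986/31
The feasible region is unbounded (it extends along (3, 1), (6, 7)), but z strictly decreases along every unbounded feasible direction, so there is no improving ray and the maximum is attained at a vertex.

At the optimal vertex, 12p + 4q = 32 and 2p - 6q = 22.
Solving simultaneously gives p = 7/2, q = -5/2.

p = 7/2, q = -5/2, maximum z = 57/2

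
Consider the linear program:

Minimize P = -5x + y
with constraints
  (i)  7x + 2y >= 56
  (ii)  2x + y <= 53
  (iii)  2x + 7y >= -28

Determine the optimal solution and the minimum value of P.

x = 133/4, y = -27/2, minimum P = -719/4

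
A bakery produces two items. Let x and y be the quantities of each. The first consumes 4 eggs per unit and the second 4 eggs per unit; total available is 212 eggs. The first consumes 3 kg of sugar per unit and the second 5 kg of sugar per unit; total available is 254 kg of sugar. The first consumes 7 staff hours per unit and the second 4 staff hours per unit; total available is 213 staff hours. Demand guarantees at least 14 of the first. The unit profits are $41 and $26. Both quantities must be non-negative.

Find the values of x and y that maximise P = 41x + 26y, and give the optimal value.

x = 14, y = 115/4, maximum P = 2643/2

Feasible corners and P = 41x + 26y:
  (213/7, 0) → P = 8733/7
  (14, 0) → P = 574
  (14, 115/4) → P = 2643/2

At the optimal vertex, 7x + 4y = 213 and x = 14.
Solving simultaneously gives x = 14, y = 115/4.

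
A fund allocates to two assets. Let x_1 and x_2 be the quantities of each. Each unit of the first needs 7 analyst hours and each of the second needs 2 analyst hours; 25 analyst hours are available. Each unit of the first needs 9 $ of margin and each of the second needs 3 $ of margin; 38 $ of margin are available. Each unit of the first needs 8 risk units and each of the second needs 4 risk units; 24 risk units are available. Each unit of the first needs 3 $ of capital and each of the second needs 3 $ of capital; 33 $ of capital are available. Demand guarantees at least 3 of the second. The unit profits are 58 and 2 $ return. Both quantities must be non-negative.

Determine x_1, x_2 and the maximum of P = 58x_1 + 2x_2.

x_1 = 3/2, x_2 = 3, maximum P = 93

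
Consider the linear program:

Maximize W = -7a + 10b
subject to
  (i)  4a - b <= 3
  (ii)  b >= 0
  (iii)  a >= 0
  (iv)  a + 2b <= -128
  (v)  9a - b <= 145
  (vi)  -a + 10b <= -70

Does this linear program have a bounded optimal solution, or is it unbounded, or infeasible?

The boundaries 9a - b = 145 and -a + 10b = -70 meet at (1380/89, -485/89), but that point violates 4a - b ≤ 3. Every candidate vertex is excluded by some other constraint, so the feasible region is empty.

infeasible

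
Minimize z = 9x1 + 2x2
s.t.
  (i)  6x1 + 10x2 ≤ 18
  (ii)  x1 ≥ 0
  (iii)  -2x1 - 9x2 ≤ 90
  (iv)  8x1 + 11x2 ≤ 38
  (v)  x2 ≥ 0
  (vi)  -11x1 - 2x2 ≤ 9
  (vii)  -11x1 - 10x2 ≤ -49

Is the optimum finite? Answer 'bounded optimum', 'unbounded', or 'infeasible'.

The boundaries 6x1 + 10x2 = 18 and x1 = 0 meet at (0, 9/5), but that point violates -11x1 - 10x2 ≤ -49. Every candidate vertex is excluded by some other constraint, so the feasible region is empty.

infeasible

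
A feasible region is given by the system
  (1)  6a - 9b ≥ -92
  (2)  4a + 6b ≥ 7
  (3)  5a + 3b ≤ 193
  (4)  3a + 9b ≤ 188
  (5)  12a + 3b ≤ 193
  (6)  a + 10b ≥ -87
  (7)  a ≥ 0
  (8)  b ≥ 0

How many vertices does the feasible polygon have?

Intersecting each pair of boundary lines and keeping only the points that satisfy every inequality leaves:
  (32/3, 52/3)
  (0, 92/9)
  (0, 7/6)
  (7/4, 0)
  (391/33, 559/33)
  (193/12, 0)

6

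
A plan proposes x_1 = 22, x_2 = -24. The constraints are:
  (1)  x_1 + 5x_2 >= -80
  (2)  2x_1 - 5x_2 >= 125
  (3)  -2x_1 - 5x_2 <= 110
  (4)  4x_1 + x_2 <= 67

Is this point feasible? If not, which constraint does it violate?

Constraint (1): x_1 + 5x_2 = -98, which is not ≥ -80. All other constraints are satisfied.

not feasible — violates (1)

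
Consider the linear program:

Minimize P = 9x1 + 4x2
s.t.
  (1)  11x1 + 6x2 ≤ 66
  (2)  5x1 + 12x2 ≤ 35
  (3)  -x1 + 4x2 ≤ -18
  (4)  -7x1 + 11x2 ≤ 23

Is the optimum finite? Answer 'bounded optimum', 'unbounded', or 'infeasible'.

unbounded

From the feasible point (186/25, -66/25), moving in the direction (-11, -7) keeps every constraint satisfied while P decreases without bound.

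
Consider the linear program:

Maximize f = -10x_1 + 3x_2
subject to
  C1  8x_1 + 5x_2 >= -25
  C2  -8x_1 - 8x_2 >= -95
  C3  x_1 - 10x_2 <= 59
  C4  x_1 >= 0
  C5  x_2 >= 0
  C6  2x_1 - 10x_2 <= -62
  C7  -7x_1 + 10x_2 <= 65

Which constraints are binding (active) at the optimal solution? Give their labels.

Feasible corners and f = -10x_1 + 3x_2:
  (227/48, 343/48) → f = -1241/48
  (215/68, 1185/136) → f = -745/136
  (0, 31/5) → f = 93/5
  (0, 13/2) → f = 39/2

The maximum is at (0, 13/2). Substituting into each constraint, equality holds for C4 and C7; the remaining constraints have slack.

C4 and C7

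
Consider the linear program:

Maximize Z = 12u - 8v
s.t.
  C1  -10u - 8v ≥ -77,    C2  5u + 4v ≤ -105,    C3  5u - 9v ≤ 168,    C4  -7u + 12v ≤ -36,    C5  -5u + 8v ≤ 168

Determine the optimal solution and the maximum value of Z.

u = -21/5, v = -21, maximum Z = 588/5

The optimum lies where 5u + 4v = -105 and 5u - 9v = 168.
Solving simultaneously gives u = -21/5, v = -21.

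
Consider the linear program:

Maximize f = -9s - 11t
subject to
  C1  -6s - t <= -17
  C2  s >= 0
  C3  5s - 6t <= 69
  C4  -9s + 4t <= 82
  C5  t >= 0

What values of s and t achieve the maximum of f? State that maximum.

Extreme points and f = -9s - 11t:
  (0, 17) → f = -187
  (17/6, 0) → f = -51/2
  (0, 41/2) → f = -451/2
  (69/5, 0) → f = -621/5
The feasible region is unbounded (it extends along (6, 5), (4, 9)), but f strictly decreases along every unbounded feasible direction, so there is no improving ray and the maximum is attained at a vertex.

s = 17/6, t = 0, maximum f = -51/2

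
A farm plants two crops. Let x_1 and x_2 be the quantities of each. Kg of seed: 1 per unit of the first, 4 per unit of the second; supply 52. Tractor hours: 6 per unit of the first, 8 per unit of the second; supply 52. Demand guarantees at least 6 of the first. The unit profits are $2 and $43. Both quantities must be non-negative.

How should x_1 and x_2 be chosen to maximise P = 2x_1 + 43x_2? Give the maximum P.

x_1 = 6, x_2 = 2, maximum P = 98

Vertices and P = 2x_1 + 43x_2:
  (26/3, 0) → P = 52/3
  (6, 0) → P = 12
  (6, 2) → P = 98

The optimum lies where 6x_1 + 8x_2 = 52 and x_1 = 6.
Solving simultaneously gives x_1 = 6, x_2 = 2.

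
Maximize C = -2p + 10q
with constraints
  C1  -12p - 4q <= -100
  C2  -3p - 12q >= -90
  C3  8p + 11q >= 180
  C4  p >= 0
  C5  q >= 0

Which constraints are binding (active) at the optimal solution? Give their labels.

Feasible corners and C = -2p + 10q:
  (130/7, 20/7) → C = -60/7
  (30, 0) → C = -60
  (45/2, 0) → C = -45

The maximum is at (130/7, 20/7). Substituting into each constraint, equality holds for C2 and C3; the remaining constraints have slack.

C2 and C3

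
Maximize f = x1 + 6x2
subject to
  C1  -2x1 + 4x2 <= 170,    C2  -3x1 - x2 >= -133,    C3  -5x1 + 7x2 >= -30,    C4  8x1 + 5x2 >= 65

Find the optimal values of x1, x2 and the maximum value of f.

Vertices and f = x1 + 6x2:
  (181/7, 388/7) → f = 2509/7
  (-295/21, 745/21) → f = 4175/21
  (961/26, 575/26) → f = 4411/26
  (605/81, 85/81) → f = 1115/81

x1 = 181/7, x2 = 388/7, maximum f = 2509/7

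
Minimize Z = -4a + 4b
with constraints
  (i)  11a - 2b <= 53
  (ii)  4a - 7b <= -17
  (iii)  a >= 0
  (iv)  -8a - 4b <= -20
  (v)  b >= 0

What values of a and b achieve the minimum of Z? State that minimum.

Feasible corners and Z = -4a + 4b:
  (135/23, 133/23) → Z = -8/23
  (1, 3) → Z = 8
  (0, 5) → Z = 20
The feasible region is unbounded (it extends along (0, 1), (2, 11)), but Z strictly increases along every unbounded feasible direction, so there is no improving ray and the minimum is attained at a vertex.

The binding constraints are 11a - 2b = 53 and 4a - 7b = -17.
Solving simultaneously gives a = 135/23, b = 133/23.

a = 135/23, b = 133/23, minimum Z = -8/23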